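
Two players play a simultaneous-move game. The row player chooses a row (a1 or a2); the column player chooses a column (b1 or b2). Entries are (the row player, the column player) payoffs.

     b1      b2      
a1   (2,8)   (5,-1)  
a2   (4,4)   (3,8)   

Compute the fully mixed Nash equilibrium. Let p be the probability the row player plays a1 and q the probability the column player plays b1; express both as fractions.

In a mixed NE each player is indifferent between their pure strategies, so the opponent's mix sets the indifference.
The column player indifferent between b1 and b2: p·8 + (1−p)·4 = p·(-1) + (1−p)·8 ⟹ 4 + 4p = 8 + (-9)p ⟹ p = 4/13.
The row player indifferent between a1 and a2: q·2 + (1−q)·5 = q·4 + (1−q)·3 ⟹ 5 + (-3)q = 3 + 1q ⟹ q = 1/2.

p = 4/13, q = 1/2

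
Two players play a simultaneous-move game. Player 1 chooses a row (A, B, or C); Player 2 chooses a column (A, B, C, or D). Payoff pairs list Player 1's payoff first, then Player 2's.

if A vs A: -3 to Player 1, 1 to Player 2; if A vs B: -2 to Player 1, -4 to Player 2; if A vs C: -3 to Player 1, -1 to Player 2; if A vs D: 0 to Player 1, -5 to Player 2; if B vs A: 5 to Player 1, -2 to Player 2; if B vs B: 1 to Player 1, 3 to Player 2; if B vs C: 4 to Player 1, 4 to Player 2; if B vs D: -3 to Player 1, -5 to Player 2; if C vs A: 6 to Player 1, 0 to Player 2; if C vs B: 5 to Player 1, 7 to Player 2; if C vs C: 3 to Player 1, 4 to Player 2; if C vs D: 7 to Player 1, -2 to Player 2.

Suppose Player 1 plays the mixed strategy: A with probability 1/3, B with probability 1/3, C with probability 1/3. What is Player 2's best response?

C

Compute Player 2's expected payoff from each pure strategy against the given mix.
A: (1/3)·1 + (1/3)·(-2) + (1/3)·0 = -1/3
B: (1/3)·(-4) + (1/3)·3 + (1/3)·7 = 2
C: (1/3)·(-1) + (1/3)·4 + (1/3)·4 = 7/3
D: (1/3)·(-5) + (1/3)·(-5) + (1/3)·(-2) = -4
Highest expected payoff is 7/3, from C.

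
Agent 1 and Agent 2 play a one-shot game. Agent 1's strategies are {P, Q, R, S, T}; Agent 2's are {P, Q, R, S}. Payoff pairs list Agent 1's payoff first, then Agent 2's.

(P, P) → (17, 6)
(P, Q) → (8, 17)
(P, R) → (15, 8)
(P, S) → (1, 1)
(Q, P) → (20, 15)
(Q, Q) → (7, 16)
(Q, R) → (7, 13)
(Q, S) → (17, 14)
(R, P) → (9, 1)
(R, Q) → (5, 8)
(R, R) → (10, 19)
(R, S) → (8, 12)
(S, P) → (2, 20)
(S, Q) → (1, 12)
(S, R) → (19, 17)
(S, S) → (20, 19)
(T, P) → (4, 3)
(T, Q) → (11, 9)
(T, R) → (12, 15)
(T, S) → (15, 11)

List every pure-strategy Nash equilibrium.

No pure-strategy Nash equilibrium

Check mutual best responses: a cell is a NE iff neither player can gain by unilaterally deviating.
Agent 1's best responses — vs P: Q (payoff 20); vs Q: T (payoff 11); vs R: S (payoff 19); vs S: S (payoff 20).
Agent 2's best responses — vs P: Q (payoff 17); vs Q: Q (payoff 16); vs R: R (payoff 19); vs S: P (payoff 20); vs T: R (payoff 15).
No cell has both players best-responding. For instance, Agent 1's best reply to R is S, but against S Agent 2 prefers P over R.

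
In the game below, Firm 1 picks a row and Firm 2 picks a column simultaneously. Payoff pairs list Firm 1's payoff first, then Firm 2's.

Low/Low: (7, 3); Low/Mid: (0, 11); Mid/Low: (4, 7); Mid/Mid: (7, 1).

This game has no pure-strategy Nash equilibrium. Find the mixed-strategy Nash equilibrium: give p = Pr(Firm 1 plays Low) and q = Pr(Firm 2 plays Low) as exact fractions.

Each player's mixing probability is pinned down by making the *other* player indifferent.
Firm 2 indifferent between Low and Mid: p·3 + (1−p)·7 = p·11 + (1−p)·1 ⟹ 7 + (-4)p = 1 + 10p ⟹ p = 3/7.
Firm 1 indifferent between Low and Mid: q·7 + (1−q)·0 = q·4 + (1−q)·7 ⟹ 0 + 7q = 7 + (-3)q ⟹ q = 7/10.

p = 3/7, q = 7/10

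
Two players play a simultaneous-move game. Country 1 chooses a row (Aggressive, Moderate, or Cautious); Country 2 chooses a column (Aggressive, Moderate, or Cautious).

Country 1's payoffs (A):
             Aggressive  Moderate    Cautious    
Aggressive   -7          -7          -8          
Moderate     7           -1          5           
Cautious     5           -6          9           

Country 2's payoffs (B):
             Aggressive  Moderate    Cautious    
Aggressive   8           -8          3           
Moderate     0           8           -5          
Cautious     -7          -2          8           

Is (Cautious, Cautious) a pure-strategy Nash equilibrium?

Yes

Holding Country 2 at Cautious: Country 1 gets 9 from Cautious, versus -8 from Aggressive, 5 from Moderate. No profitable deviation for Country 1.
Holding Country 1 at Cautious: Country 2 gets 8 from Cautious, versus -7 from Aggressive, -2 from Moderate. No profitable deviation for Country 2 either.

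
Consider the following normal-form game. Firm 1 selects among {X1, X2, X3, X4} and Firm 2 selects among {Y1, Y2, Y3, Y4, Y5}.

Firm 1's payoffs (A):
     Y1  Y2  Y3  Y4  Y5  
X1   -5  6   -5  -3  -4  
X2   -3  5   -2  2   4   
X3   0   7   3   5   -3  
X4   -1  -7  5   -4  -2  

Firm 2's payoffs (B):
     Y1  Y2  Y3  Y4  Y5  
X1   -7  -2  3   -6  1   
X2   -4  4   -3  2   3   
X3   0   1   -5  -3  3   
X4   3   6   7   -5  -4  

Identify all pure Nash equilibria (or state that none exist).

(X4, Y3)

A profile is a Nash equilibrium when each player is best-responding to the other.
Firm 1's best responses — vs Y1: X3 (payoff 0); vs Y2: X3 (payoff 7); vs Y3: X4 (payoff 5); vs Y4: X3 (payoff 5); vs Y5: X2 (payoff 4).
Firm 2's best responses — vs X1: Y3 (payoff 3); vs X2: Y2 (payoff 4); vs X3: Y5 (payoff 3); vs X4: Y3 (payoff 7).
The only mutual best response is (X4, Y3); neither player gains by switching there.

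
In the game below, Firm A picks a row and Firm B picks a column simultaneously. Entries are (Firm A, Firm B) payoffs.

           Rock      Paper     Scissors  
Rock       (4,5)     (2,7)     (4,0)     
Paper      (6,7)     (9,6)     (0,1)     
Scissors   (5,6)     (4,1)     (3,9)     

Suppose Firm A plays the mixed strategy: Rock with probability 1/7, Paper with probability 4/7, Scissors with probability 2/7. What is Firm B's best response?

Rock

Compute Firm B's expected payoff from each pure strategy against the given mix.
Rock: (1/7)·5 + (4/7)·7 + (2/7)·6 = 45/7
Paper: (1/7)·7 + (4/7)·6 + (2/7)·1 = 33/7
Scissors: (1/7)·0 + (4/7)·1 + (2/7)·9 = 22/7
Highest expected payoff is 45/7, from Rock.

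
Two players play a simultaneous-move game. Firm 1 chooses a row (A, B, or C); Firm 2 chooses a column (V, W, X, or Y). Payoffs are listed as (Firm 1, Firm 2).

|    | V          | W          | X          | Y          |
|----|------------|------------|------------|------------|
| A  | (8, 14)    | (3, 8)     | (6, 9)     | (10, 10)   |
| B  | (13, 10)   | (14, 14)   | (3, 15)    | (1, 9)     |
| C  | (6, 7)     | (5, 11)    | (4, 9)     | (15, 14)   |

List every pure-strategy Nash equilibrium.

Find each player's best response to every opponent strategy; NE are the intersections.
Firm 1's best responses — vs V: B (payoff 13); vs W: B (payoff 14); vs X: A (payoff 6); vs Y: C (payoff 15).
Firm 2's best responses — vs A: V (payoff 14); vs B: X (payoff 15); vs C: Y (payoff 14).
The only mutual best response is (C, Y); neither player gains by switching there.

(C, Y)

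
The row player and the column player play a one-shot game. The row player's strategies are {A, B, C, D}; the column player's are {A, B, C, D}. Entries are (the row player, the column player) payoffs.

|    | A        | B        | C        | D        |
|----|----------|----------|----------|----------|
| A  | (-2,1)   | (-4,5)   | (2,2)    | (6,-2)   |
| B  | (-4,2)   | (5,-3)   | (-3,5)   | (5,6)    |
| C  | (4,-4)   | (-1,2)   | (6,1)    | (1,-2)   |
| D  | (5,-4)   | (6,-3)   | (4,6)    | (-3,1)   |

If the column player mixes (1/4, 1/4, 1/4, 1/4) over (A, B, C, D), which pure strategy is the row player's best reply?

D

Compute the row player's expected payoff from each pure strategy against the given mix.
A: (1/4)·(-2) + (1/4)·(-4) + (1/4)·2 + (1/4)·6 = 1/2
B: (1/4)·(-4) + (1/4)·5 + (1/4)·(-3) + (1/4)·5 = 3/4
C: (1/4)·4 + (1/4)·(-1) + (1/4)·6 + (1/4)·1 = 5/2
D: (1/4)·5 + (1/4)·6 + (1/4)·4 + (1/4)·(-3) = 3
Highest expected payoff is 3, from D.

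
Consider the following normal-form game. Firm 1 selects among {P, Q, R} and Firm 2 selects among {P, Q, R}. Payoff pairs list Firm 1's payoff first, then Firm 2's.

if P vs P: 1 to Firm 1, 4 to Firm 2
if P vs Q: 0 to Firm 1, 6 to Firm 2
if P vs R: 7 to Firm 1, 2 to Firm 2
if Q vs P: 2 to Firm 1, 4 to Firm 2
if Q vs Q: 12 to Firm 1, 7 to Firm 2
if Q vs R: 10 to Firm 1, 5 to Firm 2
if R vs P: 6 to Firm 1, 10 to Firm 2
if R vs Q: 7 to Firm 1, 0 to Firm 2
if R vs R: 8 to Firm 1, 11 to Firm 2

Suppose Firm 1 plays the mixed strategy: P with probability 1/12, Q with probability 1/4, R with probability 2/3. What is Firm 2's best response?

Compute Firm 2's expected payoff from each pure strategy against the given mix.
P: (1/12)·4 + (1/4)·4 + (2/3)·10 = 8
Q: (1/12)·6 + (1/4)·7 + (2/3)·0 = 9/4
R: (1/12)·2 + (1/4)·5 + (2/3)·11 = 35/4
Highest expected payoff is 35/4, from R.

R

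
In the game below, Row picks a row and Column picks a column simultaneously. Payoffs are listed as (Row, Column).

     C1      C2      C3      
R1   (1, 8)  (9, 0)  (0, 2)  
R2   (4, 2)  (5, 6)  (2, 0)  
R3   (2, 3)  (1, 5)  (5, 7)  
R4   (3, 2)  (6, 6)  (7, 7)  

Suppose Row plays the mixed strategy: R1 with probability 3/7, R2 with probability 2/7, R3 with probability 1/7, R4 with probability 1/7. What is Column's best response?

Column's best reply maximizes expected payoff against the mix.
C1: (3/7)·8 + (2/7)·2 + (1/7)·3 + (1/7)·2 = 33/7
C2: (3/7)·0 + (2/7)·6 + (1/7)·5 + (1/7)·6 = 23/7
C3: (3/7)·2 + (2/7)·0 + (1/7)·7 + (1/7)·7 = 20/7
Highest expected payoff is 33/7, from C1.

C1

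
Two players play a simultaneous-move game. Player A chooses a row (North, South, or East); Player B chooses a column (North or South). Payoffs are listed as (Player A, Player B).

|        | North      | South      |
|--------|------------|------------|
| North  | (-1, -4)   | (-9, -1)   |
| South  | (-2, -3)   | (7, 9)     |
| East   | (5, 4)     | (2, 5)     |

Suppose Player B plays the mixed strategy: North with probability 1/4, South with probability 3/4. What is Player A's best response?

Player A's best reply maximizes expected payoff against the mix.
North: (1/4)·(-1) + (3/4)·(-9) = -7
South: (1/4)·(-2) + (3/4)·7 = 19/4
East: (1/4)·5 + (3/4)·2 = 11/4
Highest expected payoff is 19/4, from South.

South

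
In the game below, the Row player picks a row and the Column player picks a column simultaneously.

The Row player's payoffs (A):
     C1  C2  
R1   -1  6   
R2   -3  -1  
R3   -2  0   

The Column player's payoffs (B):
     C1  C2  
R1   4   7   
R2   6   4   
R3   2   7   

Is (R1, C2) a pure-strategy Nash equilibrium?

Holding the Column player at C2: the Row player gets 6 from R1, versus -1 from R2, 0 from R3. No profitable deviation for the Row player.
Holding the Row player at R1: the Column player gets 7 from C2, versus 4 from C1. No profitable deviation for the Column player either.

Yes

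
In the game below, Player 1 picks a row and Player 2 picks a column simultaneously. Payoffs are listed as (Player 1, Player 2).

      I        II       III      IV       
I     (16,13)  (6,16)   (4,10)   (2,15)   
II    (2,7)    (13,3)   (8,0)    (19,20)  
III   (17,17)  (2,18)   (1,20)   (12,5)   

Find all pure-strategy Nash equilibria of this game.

(II, IV)

Check mutual best responses: a cell is a NE iff neither player can gain by unilaterally deviating.
Player 1's best responses — vs I: III (payoff 17); vs II: II (payoff 13); vs III: II (payoff 8); vs IV: II (payoff 19).
Player 2's best responses — vs I: II (payoff 16); vs II: IV (payoff 20); vs III: III (payoff 20).
The only mutual best response is (II, IV); neither player gains by switching there.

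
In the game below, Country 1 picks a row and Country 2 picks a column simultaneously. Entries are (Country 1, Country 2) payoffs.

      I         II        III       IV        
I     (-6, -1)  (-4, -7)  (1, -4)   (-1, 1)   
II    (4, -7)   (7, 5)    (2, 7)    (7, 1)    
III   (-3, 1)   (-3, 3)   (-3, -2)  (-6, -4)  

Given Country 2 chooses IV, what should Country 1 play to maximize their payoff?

II

With Country 2 fixed at IV, Country 1's payoffs are: I → -1, II → 7, III → -6.
The maximum is 7, achieved by II.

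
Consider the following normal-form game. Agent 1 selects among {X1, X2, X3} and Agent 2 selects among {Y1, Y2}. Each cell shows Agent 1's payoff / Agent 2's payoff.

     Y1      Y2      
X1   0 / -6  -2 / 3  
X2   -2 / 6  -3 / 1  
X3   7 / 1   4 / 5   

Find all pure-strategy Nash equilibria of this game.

(X3, Y2)

Find each player's best response to every opponent strategy; NE are the intersections.
Agent 1's best responses — vs Y1: X3 (payoff 7); vs Y2: X3 (payoff 4).
Agent 2's best responses — vs X1: Y2 (payoff 3); vs X2: Y1 (payoff 6); vs X3: Y2 (payoff 5).
The only mutual best response is (X3, Y2); neither player gains by switching there.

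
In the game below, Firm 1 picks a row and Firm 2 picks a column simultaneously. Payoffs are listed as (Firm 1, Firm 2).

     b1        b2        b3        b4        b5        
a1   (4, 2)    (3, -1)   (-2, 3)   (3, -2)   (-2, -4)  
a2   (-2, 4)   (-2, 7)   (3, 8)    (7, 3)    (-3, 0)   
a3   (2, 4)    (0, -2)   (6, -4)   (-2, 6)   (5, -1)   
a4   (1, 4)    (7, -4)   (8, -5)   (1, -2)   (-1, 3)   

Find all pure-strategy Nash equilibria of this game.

None

Find each player's best response to every opponent strategy; NE are the intersections.
Firm 1's best responses — vs b1: a1 (payoff 4); vs b2: a4 (payoff 7); vs b3: a4 (payoff 8); vs b4: a2 (payoff 7); vs b5: a3 (payoff 5).
Firm 2's best responses — vs a1: b3 (payoff 3); vs a2: b3 (payoff 8); vs a3: b4 (payoff 6); vs a4: b1 (payoff 4).
No cell has both players best-responding. For instance, Firm 1's best reply to b2 is a4, but against a4 Firm 2 prefers b1 over b2.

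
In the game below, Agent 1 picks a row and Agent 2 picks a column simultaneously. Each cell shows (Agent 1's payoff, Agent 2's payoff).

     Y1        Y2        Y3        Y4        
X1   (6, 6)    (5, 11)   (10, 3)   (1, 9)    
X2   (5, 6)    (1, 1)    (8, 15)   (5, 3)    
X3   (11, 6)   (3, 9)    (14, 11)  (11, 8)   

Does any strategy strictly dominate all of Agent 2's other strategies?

None

Check whether one of Agent 2's strategies beats all alternatives regardless of what the opponent does.
Y1 is not dominant: against X1, Y2 gives 11 > 6.
Y2 is not dominant: against X2, Y1 gives 6 > 1.
Y3 is not dominant: against X1, Y1 gives 6 > 3.
Y4 is not dominant: against X1, Y2 gives 11 > 9.
No single strategy is best against every opponent action.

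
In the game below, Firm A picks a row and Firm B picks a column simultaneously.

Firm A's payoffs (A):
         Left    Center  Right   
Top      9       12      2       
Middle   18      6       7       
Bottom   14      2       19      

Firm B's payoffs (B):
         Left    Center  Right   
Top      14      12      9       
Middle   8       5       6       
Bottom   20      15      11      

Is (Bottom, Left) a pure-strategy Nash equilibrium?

Holding Firm B at Left: Firm A gets 14 from Bottom but could get 18 by switching to Middle. Firm A has a profitable deviation.

No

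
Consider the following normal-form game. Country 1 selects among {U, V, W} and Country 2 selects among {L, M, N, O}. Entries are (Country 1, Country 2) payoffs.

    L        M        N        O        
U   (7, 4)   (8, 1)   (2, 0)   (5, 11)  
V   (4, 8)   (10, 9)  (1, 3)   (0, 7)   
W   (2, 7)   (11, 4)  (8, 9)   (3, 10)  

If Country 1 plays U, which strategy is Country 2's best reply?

With Country 1 fixed at U, Country 2's payoffs are: L → 4, M → 1, N → 0, O → 11.
The maximum is 11, achieved by O.

O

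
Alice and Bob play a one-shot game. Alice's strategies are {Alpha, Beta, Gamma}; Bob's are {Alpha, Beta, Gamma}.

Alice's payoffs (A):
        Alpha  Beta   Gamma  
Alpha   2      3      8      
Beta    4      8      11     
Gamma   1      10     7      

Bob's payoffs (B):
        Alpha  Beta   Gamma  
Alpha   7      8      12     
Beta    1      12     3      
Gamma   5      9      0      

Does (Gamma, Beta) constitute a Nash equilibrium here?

Holding Bob at Beta: Alice gets 10 from Gamma, versus 3 from Alpha, 8 from Beta. No profitable deviation for Alice.
Holding Alice at Gamma: Bob gets 9 from Beta, versus 5 from Alpha, 0 from Gamma. No profitable deviation for Bob either.

Yes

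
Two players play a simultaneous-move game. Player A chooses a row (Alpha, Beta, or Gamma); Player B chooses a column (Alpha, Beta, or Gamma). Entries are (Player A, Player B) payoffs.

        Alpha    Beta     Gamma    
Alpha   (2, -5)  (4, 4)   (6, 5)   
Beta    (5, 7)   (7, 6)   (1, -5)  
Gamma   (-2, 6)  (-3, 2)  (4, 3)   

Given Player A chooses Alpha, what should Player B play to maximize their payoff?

Gamma

With Player A fixed at Alpha, Player B's payoffs are: Alpha → -5, Beta → 4, Gamma → 5.
The maximum is 5, achieved by Gamma.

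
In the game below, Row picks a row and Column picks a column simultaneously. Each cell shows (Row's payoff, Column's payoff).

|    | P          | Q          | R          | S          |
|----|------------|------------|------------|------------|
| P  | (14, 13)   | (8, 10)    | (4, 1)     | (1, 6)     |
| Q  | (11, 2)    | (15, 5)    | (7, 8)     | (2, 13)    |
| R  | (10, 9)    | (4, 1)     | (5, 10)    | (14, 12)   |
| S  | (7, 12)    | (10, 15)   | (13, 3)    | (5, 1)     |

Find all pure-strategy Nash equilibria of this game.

(P, P) and (R, S)

A profile is a Nash equilibrium when each player is best-responding to the other.
Row's best responses — vs P: P (payoff 14); vs Q: Q (payoff 15); vs R: S (payoff 13); vs S: R (payoff 14).
Column's best responses — vs P: P (payoff 13); vs Q: S (payoff 13); vs R: S (payoff 12); vs S: Q (payoff 15).
Mutual best responses occur at (P, P) and (R, S); at each, neither player gains by switching.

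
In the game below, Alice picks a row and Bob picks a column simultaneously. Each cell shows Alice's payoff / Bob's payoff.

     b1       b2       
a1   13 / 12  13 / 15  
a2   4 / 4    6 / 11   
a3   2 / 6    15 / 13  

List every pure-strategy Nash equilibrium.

A profile is a Nash equilibrium when each player is best-responding to the other.
Alice's best responses — vs b1: a1 (payoff 13); vs b2: a3 (payoff 15).
Bob's best responses — vs a1: b2 (payoff 15); vs a2: b2 (payoff 11); vs a3: b2 (payoff 13).
The only mutual best response is (a3, b2); neither player gains by switching there.

(a3, b2)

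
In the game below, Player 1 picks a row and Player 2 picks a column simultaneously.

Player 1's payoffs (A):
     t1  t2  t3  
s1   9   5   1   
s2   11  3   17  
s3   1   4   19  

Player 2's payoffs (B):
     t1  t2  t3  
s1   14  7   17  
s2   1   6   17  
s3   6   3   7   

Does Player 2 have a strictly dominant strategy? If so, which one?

A strategy is strictly dominant if it gives Player 2 a strictly higher payoff than every other strategy, against every choice by the opponent.
t3 strictly dominates: vs s1: 17 > each of {14, 7}; vs s2: 17 > each of {1, 6}; vs s3: 7 > each of {6, 3}.

t3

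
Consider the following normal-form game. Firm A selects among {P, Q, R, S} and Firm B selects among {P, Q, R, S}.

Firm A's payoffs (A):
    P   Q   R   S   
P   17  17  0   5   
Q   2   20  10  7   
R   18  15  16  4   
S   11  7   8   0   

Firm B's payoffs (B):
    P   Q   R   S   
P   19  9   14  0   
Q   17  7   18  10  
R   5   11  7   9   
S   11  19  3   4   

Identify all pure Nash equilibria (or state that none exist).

Check mutual best responses: a cell is a NE iff neither player can gain by unilaterally deviating.
Firm A's best responses — vs P: R (payoff 18); vs Q: Q (payoff 20); vs R: R (payoff 16); vs S: Q (payoff 7).
Firm B's best responses — vs P: P (payoff 19); vs Q: R (payoff 18); vs R: Q (payoff 11); vs S: Q (payoff 19).
No cell has both players best-responding. For instance, Firm A's best reply to S is Q, but against Q Firm B prefers R over S.

No pure-strategy Nash equilibrium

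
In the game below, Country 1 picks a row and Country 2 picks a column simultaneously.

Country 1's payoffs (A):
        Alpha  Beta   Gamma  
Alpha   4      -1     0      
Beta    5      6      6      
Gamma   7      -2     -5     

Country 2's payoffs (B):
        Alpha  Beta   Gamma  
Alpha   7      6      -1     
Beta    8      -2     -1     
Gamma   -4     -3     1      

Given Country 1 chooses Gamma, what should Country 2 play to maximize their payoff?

Gamma

With Country 1 fixed at Gamma, Country 2's payoffs are: Alpha → -4, Beta → -3, Gamma → 1.
The maximum is 1, achieved by Gamma.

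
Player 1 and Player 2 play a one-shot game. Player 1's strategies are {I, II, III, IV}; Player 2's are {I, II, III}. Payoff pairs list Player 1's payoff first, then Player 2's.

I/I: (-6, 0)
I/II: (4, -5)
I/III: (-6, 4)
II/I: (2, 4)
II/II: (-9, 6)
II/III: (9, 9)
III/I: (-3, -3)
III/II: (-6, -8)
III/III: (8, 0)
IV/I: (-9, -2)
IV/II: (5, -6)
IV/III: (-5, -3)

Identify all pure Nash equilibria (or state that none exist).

Find each player's best response to every opponent strategy; NE are the intersections.
Player 1's best responses — vs I: II (payoff 2); vs II: IV (payoff 5); vs III: II (payoff 9).
Player 2's best responses — vs I: III (payoff 4); vs II: III (payoff 9); vs III: III (payoff 0); vs IV: I (payoff -2).
The only mutual best response is (II, III); neither player gains by switching there.

(II, III)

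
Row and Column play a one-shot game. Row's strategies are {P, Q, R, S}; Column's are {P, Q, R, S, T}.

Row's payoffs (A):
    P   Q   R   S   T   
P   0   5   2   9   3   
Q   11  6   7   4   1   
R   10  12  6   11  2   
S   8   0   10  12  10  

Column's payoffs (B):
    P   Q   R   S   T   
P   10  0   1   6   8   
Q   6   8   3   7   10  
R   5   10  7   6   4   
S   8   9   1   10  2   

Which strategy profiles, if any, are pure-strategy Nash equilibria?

(R, Q) and (S, S)

Find each player's best response to every opponent strategy; NE are the intersections.
Row's best responses — vs P: Q (payoff 11); vs Q: R (payoff 12); vs R: S (payoff 10); vs S: S (payoff 12); vs T: S (payoff 10).
Column's best responses — vs P: P (payoff 10); vs Q: T (payoff 10); vs R: Q (payoff 10); vs S: S (payoff 10).
Mutual best responses occur at (R, Q) and (S, S); at each, neither player gains by switching.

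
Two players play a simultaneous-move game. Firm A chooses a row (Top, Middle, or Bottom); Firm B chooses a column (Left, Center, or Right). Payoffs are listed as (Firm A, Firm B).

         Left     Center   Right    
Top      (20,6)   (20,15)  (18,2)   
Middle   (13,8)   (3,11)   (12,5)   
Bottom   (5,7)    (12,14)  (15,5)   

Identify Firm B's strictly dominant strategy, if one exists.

A strategy is strictly dominant if it gives Firm B a strictly higher payoff than every other strategy, against every choice by the opponent.
Center strictly dominates: vs Top: 15 > each of {6, 2}; vs Middle: 11 > each of {8, 5}; vs Bottom: 14 > each of {7, 5}.

Center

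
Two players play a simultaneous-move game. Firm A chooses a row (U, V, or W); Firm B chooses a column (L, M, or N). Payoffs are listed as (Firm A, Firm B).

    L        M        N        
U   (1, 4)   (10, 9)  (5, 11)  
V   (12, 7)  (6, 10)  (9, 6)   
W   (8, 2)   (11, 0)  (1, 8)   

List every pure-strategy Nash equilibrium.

There is no pure-strategy Nash equilibrium

A profile is a Nash equilibrium when each player is best-responding to the other.
Firm A's best responses — vs L: V (payoff 12); vs M: W (payoff 11); vs N: V (payoff 9).
Firm B's best responses — vs U: N (payoff 11); vs V: M (payoff 10); vs W: N (payoff 8).
No cell has both players best-responding. For instance, Firm A's best reply to L is V, but against V Firm B prefers M over L.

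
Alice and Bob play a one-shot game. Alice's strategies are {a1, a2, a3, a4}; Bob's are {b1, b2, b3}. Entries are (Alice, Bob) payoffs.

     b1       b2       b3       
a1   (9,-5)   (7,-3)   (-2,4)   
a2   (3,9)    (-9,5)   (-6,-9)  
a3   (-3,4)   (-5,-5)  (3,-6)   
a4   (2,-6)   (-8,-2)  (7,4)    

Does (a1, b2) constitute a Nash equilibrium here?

No

Holding Bob at b2: Alice gets 7 from a1, versus -9 from a2, -5 from a3, -8 from a4. No profitable deviation for Alice.
Holding Alice at a1: Bob gets -3 from b2 but could get 4 by switching to b3. Bob has a profitable deviation.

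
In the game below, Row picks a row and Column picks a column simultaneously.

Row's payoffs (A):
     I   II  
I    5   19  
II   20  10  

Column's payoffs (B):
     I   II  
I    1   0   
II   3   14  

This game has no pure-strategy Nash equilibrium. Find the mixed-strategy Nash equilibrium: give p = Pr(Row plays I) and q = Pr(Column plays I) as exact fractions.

In a mixed NE each player is indifferent between their pure strategies, so the opponent's mix sets the indifference.
Column indifferent between I and II: p·1 + (1−p)·3 = p·0 + (1−p)·14 ⟹ 3 + (-2)p = 14 + (-14)p ⟹ p = 11/12.
Row indifferent between I and II: q·5 + (1−q)·19 = q·20 + (1−q)·10 ⟹ 19 + (-14)q = 10 + 10q ⟹ q = 3/8.

p = 11/12, q = 3/8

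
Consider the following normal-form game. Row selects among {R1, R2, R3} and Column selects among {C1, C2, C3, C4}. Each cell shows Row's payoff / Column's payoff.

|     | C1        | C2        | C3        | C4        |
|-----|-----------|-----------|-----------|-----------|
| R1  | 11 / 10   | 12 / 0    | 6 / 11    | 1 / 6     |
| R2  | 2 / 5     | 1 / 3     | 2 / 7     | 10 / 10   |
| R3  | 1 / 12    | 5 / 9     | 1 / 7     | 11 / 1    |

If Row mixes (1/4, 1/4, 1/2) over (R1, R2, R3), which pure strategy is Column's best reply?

Column's best reply maximizes expected payoff against the mix.
C1: (1/4)·10 + (1/4)·5 + (1/2)·12 = 39/4
C2: (1/4)·0 + (1/4)·3 + (1/2)·9 = 21/4
C3: (1/4)·11 + (1/4)·7 + (1/2)·7 = 8
C4: (1/4)·6 + (1/4)·10 + (1/2)·1 = 9/2
Highest expected payoff is 39/4, from C1.

C1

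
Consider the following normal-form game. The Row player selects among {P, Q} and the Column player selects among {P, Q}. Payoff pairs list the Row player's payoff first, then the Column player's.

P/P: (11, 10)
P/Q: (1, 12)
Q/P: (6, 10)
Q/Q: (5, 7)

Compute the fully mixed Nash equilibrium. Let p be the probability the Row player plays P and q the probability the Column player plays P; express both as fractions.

Each player's mixing probability is pinned down by making the *other* player indifferent.
The Column player indifferent between P and Q: p·10 + (1−p)·10 = p·12 + (1−p)·7 ⟹ 10 + 0p = 7 + 5p ⟹ p = 3/5.
The Row player indifferent between P and Q: q·11 + (1−q)·1 = q·6 + (1−q)·5 ⟹ 1 + 10q = 5 + 1q ⟹ q = 4/9.

p = 3/5, q = 4/9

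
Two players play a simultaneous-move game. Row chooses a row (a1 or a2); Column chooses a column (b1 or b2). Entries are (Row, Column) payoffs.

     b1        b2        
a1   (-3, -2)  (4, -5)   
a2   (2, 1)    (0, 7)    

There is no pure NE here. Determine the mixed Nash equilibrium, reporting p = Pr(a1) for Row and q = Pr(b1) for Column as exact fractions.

p = 2/3, q = 4/9

In a mixed NE each player is indifferent between their pure strategies, so the opponent's mix sets the indifference.
Column indifferent between b1 and b2: p·(-2) + (1−p)·1 = p·(-5) + (1−p)·7 ⟹ 1 + (-3)p = 7 + (-12)p ⟹ p = 2/3.
Row indifferent between a1 and a2: q·(-3) + (1−q)·4 = q·2 + (1−q)·0 ⟹ 4 + (-7)q = 0 + 2q ⟹ q = 4/9.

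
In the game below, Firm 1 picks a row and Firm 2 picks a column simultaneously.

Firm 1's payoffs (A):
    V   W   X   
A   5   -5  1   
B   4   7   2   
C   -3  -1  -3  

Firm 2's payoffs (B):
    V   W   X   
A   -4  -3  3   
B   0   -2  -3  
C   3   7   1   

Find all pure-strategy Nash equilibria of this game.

A profile is a Nash equilibrium when each player is best-responding to the other.
Firm 1's best responses — vs V: A (payoff 5); vs W: B (payoff 7); vs X: B (payoff 2).
Firm 2's best responses — vs A: X (payoff 3); vs B: V (payoff 0); vs C: W (payoff 7).
No cell has both players best-responding. For instance, Firm 1's best reply to V is A, but against A Firm 2 prefers X over V.

There is no pure-strategy Nash equilibrium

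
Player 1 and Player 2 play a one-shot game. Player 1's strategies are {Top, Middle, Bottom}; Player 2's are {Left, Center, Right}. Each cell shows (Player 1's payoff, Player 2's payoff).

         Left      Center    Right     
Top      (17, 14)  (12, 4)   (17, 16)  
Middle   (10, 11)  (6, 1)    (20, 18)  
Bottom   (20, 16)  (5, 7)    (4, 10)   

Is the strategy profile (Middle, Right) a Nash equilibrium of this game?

Yes

Holding Player 2 at Right: Player 1 gets 20 from Middle, versus 17 from Top, 4 from Bottom. No profitable deviation for Player 1.
Holding Player 1 at Middle: Player 2 gets 18 from Right, versus 11 from Left, 1 from Center. No profitable deviation for Player 2 either.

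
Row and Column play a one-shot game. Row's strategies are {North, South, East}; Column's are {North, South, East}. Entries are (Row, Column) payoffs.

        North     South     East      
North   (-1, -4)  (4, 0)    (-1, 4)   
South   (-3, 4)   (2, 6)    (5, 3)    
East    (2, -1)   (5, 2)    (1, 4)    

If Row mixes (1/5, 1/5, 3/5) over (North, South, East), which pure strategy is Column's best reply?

Compute Column's expected payoff from each pure strategy against the given mix.
North: (1/5)·(-4) + (1/5)·4 + (3/5)·(-1) = -3/5
South: (1/5)·0 + (1/5)·6 + (3/5)·2 = 12/5
East: (1/5)·4 + (1/5)·3 + (3/5)·4 = 19/5
Highest expected payoff is 19/5, from East.

East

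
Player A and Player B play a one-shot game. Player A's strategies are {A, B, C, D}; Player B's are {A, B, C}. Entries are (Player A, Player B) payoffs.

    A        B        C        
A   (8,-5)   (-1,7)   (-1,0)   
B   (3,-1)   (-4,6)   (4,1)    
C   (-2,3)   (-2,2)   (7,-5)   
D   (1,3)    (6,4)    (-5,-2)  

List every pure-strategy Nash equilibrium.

Find each player's best response to every opponent strategy; NE are the intersections.
Player A's best responses — vs A: A (payoff 8); vs B: D (payoff 6); vs C: C (payoff 7).
Player B's best responses — vs A: B (payoff 7); vs B: B (payoff 6); vs C: A (payoff 3); vs D: B (payoff 4).
The only mutual best response is (D, B); neither player gains by switching there.

(D, B)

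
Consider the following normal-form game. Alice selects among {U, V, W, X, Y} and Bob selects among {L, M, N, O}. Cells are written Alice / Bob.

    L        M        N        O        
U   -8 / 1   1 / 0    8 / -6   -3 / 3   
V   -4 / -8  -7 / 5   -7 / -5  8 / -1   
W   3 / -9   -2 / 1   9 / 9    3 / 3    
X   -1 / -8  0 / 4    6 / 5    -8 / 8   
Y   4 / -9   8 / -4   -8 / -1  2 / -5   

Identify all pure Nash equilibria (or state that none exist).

(W, N)

A profile is a Nash equilibrium when each player is best-responding to the other.
Alice's best responses — vs L: Y (payoff 4); vs M: Y (payoff 8); vs N: W (payoff 9); vs O: V (payoff 8).
Bob's best responses — vs U: O (payoff 3); vs V: M (payoff 5); vs W: N (payoff 9); vs X: O (payoff 8); vs Y: N (payoff -1).
The only mutual best response is (W, N); neither player gains by switching there.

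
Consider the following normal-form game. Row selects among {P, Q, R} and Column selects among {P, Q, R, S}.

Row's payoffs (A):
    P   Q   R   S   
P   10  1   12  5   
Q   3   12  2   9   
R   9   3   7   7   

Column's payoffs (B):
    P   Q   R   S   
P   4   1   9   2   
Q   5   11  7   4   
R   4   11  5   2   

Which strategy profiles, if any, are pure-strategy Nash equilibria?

(P, R) and (Q, Q)

A profile is a Nash equilibrium when each player is best-responding to the other.
Row's best responses — vs P: P (payoff 10); vs Q: Q (payoff 12); vs R: P (payoff 12); vs S: Q (payoff 9).
Column's best responses — vs P: R (payoff 9); vs Q: Q (payoff 11); vs R: Q (payoff 11).
Mutual best responses occur at (P, R) and (Q, Q); at each, neither player gains by switching.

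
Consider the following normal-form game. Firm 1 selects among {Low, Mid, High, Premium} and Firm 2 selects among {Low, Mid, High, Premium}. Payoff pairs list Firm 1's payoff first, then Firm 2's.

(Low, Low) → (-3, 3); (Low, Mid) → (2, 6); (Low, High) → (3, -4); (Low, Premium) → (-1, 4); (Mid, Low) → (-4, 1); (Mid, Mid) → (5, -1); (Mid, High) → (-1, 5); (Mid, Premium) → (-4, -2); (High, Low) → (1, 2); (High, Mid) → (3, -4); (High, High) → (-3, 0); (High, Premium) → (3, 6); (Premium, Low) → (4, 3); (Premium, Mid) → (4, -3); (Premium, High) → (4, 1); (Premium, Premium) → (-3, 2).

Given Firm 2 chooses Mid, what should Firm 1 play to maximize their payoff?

Mid

With Firm 2 fixed at Mid, Firm 1's payoffs are: Low → 2, Mid → 5, High → 3, Premium → 4.
The maximum is 5, achieved by Mid.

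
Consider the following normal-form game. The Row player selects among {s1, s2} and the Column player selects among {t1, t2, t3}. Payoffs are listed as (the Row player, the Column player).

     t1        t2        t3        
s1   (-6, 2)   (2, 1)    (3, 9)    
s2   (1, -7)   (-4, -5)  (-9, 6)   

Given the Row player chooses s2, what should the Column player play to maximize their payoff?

With the Row player fixed at s2, the Column player's payoffs are: t1 → -7, t2 → -5, t3 → 6.
The maximum is 6, achieved by t3.

t3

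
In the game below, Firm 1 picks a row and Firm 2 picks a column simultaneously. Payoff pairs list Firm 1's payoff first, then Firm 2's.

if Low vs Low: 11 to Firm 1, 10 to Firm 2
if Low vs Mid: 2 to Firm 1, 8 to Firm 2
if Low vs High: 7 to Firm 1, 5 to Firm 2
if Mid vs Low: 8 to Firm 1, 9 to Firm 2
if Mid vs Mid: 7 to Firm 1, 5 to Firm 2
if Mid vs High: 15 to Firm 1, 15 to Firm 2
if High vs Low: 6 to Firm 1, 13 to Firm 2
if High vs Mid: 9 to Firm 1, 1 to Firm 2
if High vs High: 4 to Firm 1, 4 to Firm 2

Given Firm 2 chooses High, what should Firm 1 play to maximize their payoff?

With Firm 2 fixed at High, Firm 1's payoffs are: Low → 7, Mid → 15, High → 4.
The maximum is 15, achieved by Mid.

Mid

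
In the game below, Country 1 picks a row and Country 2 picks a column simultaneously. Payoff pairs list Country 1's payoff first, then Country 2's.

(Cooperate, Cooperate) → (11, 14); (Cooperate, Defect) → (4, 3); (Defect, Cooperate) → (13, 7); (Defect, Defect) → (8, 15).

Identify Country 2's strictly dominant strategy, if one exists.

Check whether one of Country 2's strategies beats all alternatives regardless of what the opponent does.
Cooperate is not dominant: against Defect, Defect gives 15 > 7.
Defect is not dominant: against Cooperate, Cooperate gives 14 > 3.
No single strategy is best against every opponent action.

No strictly dominant strategy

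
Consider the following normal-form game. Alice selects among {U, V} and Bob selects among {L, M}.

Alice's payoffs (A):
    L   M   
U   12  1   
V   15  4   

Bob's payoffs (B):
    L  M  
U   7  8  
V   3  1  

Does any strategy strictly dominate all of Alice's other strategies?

V

Check whether one of Alice's strategies beats all alternatives regardless of what the opponent does.
V strictly dominates: vs L: 15 > 12; vs M: 4 > 1.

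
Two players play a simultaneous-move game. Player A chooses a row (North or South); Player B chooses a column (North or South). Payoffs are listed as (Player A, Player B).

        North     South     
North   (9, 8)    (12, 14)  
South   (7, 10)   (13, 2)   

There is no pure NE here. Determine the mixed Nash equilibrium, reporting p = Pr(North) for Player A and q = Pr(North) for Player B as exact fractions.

In a mixed NE each player is indifferent between their pure strategies, so the opponent's mix sets the indifference.
Player B indifferent between North and South: p·8 + (1−p)·10 = p·14 + (1−p)·2 ⟹ 10 + (-2)p = 2 + 12p ⟹ p = 4/7.
Player A indifferent between North and South: q·9 + (1−q)·12 = q·7 + (1−q)·13 ⟹ 12 + (-3)q = 13 + (-6)q ⟹ q = 1/3.

p = 4/7, q = 1/3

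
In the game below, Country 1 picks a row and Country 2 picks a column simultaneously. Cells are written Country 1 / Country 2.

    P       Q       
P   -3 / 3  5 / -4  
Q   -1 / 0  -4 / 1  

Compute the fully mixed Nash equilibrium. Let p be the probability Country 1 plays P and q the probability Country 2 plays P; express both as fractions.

Each player's mixing probability is pinned down by making the *other* player indifferent.
Country 2 indifferent between P and Q: p·3 + (1−p)·0 = p·(-4) + (1−p)·1 ⟹ 0 + 3p = 1 + (-5)p ⟹ p = 1/8.
Country 1 indifferent between P and Q: q·(-3) + (1−q)·5 = q·(-1) + (1−q)·(-4) ⟹ 5 + (-8)q = (-4) + 3q ⟹ q = 9/11.

p = 1/8, q = 9/11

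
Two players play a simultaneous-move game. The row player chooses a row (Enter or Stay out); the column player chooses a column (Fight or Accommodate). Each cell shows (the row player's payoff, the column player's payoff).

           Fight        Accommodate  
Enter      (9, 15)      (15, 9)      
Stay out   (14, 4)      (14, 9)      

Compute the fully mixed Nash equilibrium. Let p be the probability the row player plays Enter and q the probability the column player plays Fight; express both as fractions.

In a mixed NE each player is indifferent between their pure strategies, so the opponent's mix sets the indifference.
The column player indifferent between Fight and Accommodate: p·15 + (1−p)·4 = p·9 + (1−p)·9 ⟹ 4 + 11p = 9 + 0p ⟹ p = 5/11.
The row player indifferent between Enter and Stay out: q·9 + (1−q)·15 = q·14 + (1−q)·14 ⟹ 15 + (-6)q = 14 + 0q ⟹ q = 1/6.

p = 5/11, q = 1/6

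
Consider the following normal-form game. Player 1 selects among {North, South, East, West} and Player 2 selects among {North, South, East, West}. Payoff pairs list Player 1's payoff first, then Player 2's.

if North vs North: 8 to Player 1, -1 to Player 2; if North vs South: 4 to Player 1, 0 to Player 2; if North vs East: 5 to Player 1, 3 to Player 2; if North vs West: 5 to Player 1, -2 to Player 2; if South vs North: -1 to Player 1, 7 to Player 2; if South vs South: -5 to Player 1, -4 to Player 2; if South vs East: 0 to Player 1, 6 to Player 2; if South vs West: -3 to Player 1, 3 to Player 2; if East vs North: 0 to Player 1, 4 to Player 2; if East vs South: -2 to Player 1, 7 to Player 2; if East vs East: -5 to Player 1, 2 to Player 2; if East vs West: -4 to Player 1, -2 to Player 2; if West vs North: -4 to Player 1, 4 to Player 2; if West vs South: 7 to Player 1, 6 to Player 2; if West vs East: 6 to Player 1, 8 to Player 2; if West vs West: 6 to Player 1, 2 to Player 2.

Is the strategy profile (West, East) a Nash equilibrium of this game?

Yes

Holding Player 2 at East: Player 1 gets 6 from West, versus 5 from North, 0 from South, -5 from East. No profitable deviation for Player 1.
Holding Player 1 at West: Player 2 gets 8 from East, versus 4 from North, 6 from South, 2 from West. No profitable deviation for Player 2 either.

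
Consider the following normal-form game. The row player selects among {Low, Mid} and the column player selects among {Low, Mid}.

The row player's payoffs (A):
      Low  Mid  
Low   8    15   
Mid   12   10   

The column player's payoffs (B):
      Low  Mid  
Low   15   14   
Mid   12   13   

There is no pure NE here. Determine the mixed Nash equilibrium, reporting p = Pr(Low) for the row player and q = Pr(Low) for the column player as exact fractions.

p = 1/2, q = 5/9

Each player's mixing probability is pinned down by making the *other* player indifferent.
The column player indifferent between Low and Mid: p·15 + (1−p)·12 = p·14 + (1−p)·13 ⟹ 12 + 3p = 13 + 1p ⟹ p = 1/2.
The row player indifferent between Low and Mid: q·8 + (1−q)·15 = q·12 + (1−q)·10 ⟹ 15 + (-7)q = 10 + 2q ⟹ q = 5/9.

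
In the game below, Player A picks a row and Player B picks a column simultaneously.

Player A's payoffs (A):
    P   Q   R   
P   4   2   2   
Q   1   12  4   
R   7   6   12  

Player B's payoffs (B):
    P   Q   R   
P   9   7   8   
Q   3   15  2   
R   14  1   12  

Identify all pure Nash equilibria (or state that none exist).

A profile is a Nash equilibrium when each player is best-responding to the other.
Player A's best responses — vs P: R (payoff 7); vs Q: Q (payoff 12); vs R: R (payoff 12).
Player B's best responses — vs P: P (payoff 9); vs Q: Q (payoff 15); vs R: P (payoff 14).
Mutual best responses occur at (Q, Q) and (R, P); at each, neither player gains by switching.

(Q, Q) and (R, P)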